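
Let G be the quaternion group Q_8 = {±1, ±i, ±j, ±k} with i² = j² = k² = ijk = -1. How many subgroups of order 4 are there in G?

|G| = 8 and 4 | 8, so subgroups of order 4 are possible by Lagrange.
The subgroups of order 4 are: {1, -1, i, -i}; {1, -1, j, -j}; {1, -1, k, -k}.
So G has 3 subgroups of order 4.

3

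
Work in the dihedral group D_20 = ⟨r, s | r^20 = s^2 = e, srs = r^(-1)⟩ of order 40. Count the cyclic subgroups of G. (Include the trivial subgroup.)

A cyclic subgroup of order d is generated by each of its φ(d) elements of order d, so the cyclic subgroups of order d number (#elements of order d)/φ(d).
Cyclic subgroups by order — order 1: 1; order 2: 21; order 4: 1; order 5: 1; order 10: 1; order 20: 1.
Total: 26.

26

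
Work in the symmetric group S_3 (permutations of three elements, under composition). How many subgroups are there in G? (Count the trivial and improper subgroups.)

6

|G| = 6, so by Lagrange every subgroup order divides 6. Divisors: 1, 2, 3, 6.
Subgroups by order — order 1: 1; order 2: 3; order 3: 1; order 6: 1.
Total: 1 + 3 + 1 + 1 = 6.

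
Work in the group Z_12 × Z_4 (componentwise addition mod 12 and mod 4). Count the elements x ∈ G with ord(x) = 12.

24

An element (a,b) has order lcm(ord(a), ord(b)); count pairs with lcm equal to 12.
Enumerating gives 24 such elements.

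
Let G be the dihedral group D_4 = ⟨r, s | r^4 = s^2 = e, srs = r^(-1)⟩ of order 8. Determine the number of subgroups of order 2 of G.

5

|G| = 8 and 2 | 8, so subgroups of order 2 are possible by Lagrange.
The subgroups of order 2 are: {e, r^2}; {e, r^2s}; {e, r^3s}; {e, rs}; … (5 in all).
So G has 5 subgroups of order 2.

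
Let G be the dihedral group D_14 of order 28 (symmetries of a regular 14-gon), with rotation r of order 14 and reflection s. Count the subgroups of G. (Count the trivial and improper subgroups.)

|G| = 28, so by Lagrange every subgroup order divides 28. Divisors: 1, 2, 4, 7, 14, 28.
Subgroups by order — order 1: 1; order 2: 15; order 4: 7; order 7: 1; order 14: 3; order 28: 1.
Total: 1 + 15 + 7 + 1 + 3 + 1 = 28.

28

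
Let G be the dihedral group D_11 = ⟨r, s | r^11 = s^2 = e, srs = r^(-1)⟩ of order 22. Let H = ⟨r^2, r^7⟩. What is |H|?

11

|⟨r^2⟩| = 11 and |⟨r^7⟩| = 11, so |H| is a multiple of lcm(11, 11) = 11 and divides |G| = 22.
Closing under the operation: H = {e, r, r^2, r^3, r^4, r^5, r^6, r^7, r^8, r^9, r^10}, so |H| = 11.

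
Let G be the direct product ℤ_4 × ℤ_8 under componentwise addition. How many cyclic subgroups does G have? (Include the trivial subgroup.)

14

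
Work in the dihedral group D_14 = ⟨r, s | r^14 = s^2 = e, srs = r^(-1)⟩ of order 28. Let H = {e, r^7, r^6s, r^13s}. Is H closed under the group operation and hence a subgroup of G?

|H| = 4 divides |G| = 28, consistent with Lagrange.
H contains the identity, every element's inverse is in H, and H is closed under ·: it is a subgroup.

Yes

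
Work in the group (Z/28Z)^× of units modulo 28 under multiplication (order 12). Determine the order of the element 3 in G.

Compute successive powers of 3 mod 28: 3, 9, 27, 25, 19, 1; 3^6 ≡ 1 (mod 28).
So |⟨3⟩| = 6.

6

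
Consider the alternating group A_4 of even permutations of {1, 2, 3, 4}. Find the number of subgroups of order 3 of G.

4

|G| = 12 and 3 | 12, so subgroups of order 3 are possible by Lagrange.
The subgroups of order 3 are: {e, (1 2 3), (1 3 2)}; {e, (1 2 4), (1 4 2)}; {e, (1 3 4), (1 4 3)}; {e, (2 3 4), (2 4 3)}.
So G has 4 subgroups of order 3.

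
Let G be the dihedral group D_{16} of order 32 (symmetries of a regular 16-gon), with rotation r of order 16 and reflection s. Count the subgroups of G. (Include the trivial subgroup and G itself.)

|G| = 32, so by Lagrange every subgroup order divides 32. Divisors: 1, 2, 4, 8, 16, 32.
Subgroups by order — order 1: 1; order 2: 17; order 4: 9; order 8: 5; order 16: 3; order 32: 1.
Total: 1 + 17 + 9 + 5 + 3 + 1 = 36.

36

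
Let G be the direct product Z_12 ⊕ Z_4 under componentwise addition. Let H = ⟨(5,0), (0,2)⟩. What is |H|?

24

|⟨(5,0)⟩| = 12 and |⟨(0,2)⟩| = 2, so |H| is a multiple of lcm(12, 2) = 12 and divides |G| = 48.
Closing under the operation: H = {(0,0), (0,2), (1,0), (1,2), (2,0), (2,2), (3,0), (3,2), (4,0), (4,2), (5,0), (5,2), (6,0), (6,2), (7,0), (7,2), (8,0), (8,2), (9,0), (9,2), (10,0), (10,2), (11,0), (11,2)}, so |H| = 24.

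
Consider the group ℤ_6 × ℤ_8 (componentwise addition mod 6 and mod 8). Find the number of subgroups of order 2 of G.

|G| = 48 and 2 | 48, so subgroups of order 2 are possible by Lagrange.
The subgroups of order 2 are: {(0,0), (0,4)}; {(0,0), (3,0)}; {(0,0), (3,4)}.
So G has 3 subgroups of order 2.

3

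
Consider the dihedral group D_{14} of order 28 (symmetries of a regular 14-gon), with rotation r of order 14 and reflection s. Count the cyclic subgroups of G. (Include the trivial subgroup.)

Group the elements of G by the cyclic subgroup they generate; each cyclic subgroup of order d accounts for φ(d) elements.
Cyclic subgroups by order — order 1: 1; order 2: 15; order 7: 1; order 14: 1.
Total: 18.

18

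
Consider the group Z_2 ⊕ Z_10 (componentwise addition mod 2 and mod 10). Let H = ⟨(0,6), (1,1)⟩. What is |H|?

|⟨(0,6)⟩| = 5 and |⟨(1,1)⟩| = 10, so |H| is a multiple of lcm(5, 10) = 10 and divides |G| = 20.
Closing under the operation: H = {(0,0), (0,2), (0,4), (0,6), (0,8), (1,1), (1,3), (1,5), (1,7), (1,9)}, so |H| = 10.

10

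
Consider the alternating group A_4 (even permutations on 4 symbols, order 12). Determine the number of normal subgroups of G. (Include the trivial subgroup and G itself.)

G has 10 subgroups. Checking conjugation-invariance by order — order 1: 1/1 normal; order 2: 0/3 normal; order 3: 0/4 normal; order 4: 1/1 normal; order 12: 1/1 normal.
Total normal subgroups: 3.

3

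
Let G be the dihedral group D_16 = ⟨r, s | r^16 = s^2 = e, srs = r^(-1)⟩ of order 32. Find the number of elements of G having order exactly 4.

2

The elements of order 4 are: r^4, r^12.
That's 2.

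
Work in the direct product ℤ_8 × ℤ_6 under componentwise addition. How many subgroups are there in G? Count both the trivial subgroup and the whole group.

22

|G| = 48, so by Lagrange every subgroup order divides 48. Divisors: 1, 2, 3, 4, 6, 8, 12, 16, 24, 48.
Subgroups by order — order 1: 1; order 2: 3; order 3: 1; order 4: 3; order 6: 3; order 8: 3; order 12: 3; order 16: 1; order 24: 3; order 48: 1.
Total: 1 + 3 + 1 + 3 + 3 + 3 + 3 + 1 + 3 + 1 = 22.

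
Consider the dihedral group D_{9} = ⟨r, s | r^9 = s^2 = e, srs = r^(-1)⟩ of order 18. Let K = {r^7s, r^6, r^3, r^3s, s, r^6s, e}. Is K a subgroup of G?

No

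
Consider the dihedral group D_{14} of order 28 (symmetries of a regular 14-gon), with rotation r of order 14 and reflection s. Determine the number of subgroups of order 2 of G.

15

|G| = 28 and 2 | 28, so subgroups of order 2 are possible by Lagrange.
The subgroups of order 2 are: {e, r^10s}; {e, r^11s}; {e, r^12s}; {e, r^13s}; … (15 in all).
So G has 15 subgroups of order 2.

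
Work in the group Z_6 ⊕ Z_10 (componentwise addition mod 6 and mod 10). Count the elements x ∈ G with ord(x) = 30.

An element (a,b) has order lcm(ord(a), ord(b)); count pairs with lcm equal to 30.
Enumerating gives 24 such elements.

24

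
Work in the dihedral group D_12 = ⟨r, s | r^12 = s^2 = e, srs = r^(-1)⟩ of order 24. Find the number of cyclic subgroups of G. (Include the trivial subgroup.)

Group the elements of G by the cyclic subgroup they generate; each cyclic subgroup of order d accounts for φ(d) elements.
Cyclic subgroups by order — order 1: 1; order 2: 13; order 3: 1; order 4: 1; order 6: 1; order 12: 1.
Total: 18.

18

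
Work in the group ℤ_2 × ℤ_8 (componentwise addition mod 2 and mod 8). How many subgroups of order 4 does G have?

3

|G| = 16 and 4 | 16, so subgroups of order 4 are possible by Lagrange.
The subgroups of order 4 are: {(0,0), (0,2), (0,4), (0,6)}; {(0,0), (0,4), (1,0), (1,4)}; {(0,0), (0,4), (1,2), (1,6)}.
So G has 3 subgroups of order 4.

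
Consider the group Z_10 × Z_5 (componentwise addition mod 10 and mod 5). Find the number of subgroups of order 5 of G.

|G| = 50 and 5 | 50, so subgroups of order 5 are possible by Lagrange.
The subgroups of order 5 are: {(0,0), (0,1), (0,2), (0,3), (0,4)}; {(0,0), (2,0), (4,0), (6,0), (8,0)}; {(0,0), (2,1), (4,2), (6,3), (8,4)}; {(0,0), (2,2), (4,4), (6,1), (8,3)}; … (6 in all).
So G has 6 subgroups of order 5.

6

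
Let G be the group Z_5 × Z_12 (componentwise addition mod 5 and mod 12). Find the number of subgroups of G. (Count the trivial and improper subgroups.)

|G| = 60, so by Lagrange every subgroup order divides 60. Divisors: 1, 2, 3, 4, 5, 6, 10, 12, 15, 20, 30, 60.
Subgroups by order — order 1: 1; order 2: 1; order 3: 1; order 4: 1; order 5: 1; order 6: 1; order 10: 1; order 12: 1; order 15: 1; order 20: 1; order 30: 1; order 60: 1.
Total: 1 + 1 + 1 + 1 + 1 + 1 + 1 + 1 + 1 + 1 + 1 + 1 = 12.

12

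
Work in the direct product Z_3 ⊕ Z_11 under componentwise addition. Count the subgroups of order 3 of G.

|G| = 33 and 3 | 33, so subgroups of order 3 are possible by Lagrange.
The subgroups of order 3 are: {(0,0), (1,0), (2,0)}.
So G has 1 subgroup of order 3.

1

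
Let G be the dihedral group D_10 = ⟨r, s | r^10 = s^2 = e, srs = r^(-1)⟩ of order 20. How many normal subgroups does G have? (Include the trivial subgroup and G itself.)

7

G has 22 subgroups. Checking conjugation-invariance by order — order 1: 1/1 normal; order 2: 1/11 normal; order 4: 0/5 normal; order 5: 1/1 normal; order 10: 3/3 normal; order 20: 1/1 normal.
Total normal subgroups: 7.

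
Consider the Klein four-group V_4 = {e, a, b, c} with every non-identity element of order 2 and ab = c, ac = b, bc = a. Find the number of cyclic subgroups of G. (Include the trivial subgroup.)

4

Group the elements of G by the cyclic subgroup they generate; each cyclic subgroup of order d accounts for φ(d) elements.
Cyclic subgroups by order — order 1: 1; order 2: 3.
Total: 4.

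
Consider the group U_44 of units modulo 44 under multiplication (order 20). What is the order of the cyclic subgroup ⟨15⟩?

Compute successive powers of 15 mod 44: 15, 5, 31, 25, 23, 37, 27, 9, …; 15^10 ≡ 1 (mod 44).
So |⟨15⟩| = 10.

10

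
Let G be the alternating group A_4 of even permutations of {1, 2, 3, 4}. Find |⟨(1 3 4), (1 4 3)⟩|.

3

|⟨(1 3 4)⟩| = 3 and |⟨(1 4 3)⟩| = 3, so |H| is a multiple of lcm(3, 3) = 3 and divides |G| = 12.
Closing under the operation: H = {e, (1 3 4), (1 4 3)}, so |H| = 3.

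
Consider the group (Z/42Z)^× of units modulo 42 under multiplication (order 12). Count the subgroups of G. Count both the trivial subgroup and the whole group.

10

|G| = 12, so by Lagrange every subgroup order divides 12. Divisors: 1, 2, 3, 4, 6, 12.
Subgroups by order — order 1: 1; order 2: 3; order 3: 1; order 4: 1; order 6: 3; order 12: 1.
Total: 1 + 3 + 1 + 1 + 3 + 1 = 10.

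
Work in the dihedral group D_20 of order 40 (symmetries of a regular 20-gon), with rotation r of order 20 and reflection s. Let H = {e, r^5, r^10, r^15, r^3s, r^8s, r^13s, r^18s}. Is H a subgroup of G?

Yes

|H| = 8 divides |G| = 40, consistent with Lagrange.
H contains the identity, every element's inverse is in H, and H is closed under ·: it is a subgroup.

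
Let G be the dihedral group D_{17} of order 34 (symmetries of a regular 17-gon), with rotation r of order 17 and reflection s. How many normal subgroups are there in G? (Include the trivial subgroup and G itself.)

3

G has 20 subgroups. Checking conjugation-invariance by order — order 1: 1/1 normal; order 2: 0/17 normal; order 17: 1/1 normal; order 34: 1/1 normal.
Total normal subgroups: 3.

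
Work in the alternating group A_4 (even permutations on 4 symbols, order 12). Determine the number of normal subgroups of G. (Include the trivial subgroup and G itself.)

G has 10 subgroups. Checking conjugation-invariance by order — order 1: 1/1 normal; order 2: 0/3 normal; order 3: 0/4 normal; order 4: 1/1 normal; order 12: 1/1 normal.
Total normal subgroups: 3.

3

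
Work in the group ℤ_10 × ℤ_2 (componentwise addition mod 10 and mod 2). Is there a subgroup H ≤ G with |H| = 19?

19 does not divide |G| = 20, so by Lagrange no subgroup of order 19 exists.

No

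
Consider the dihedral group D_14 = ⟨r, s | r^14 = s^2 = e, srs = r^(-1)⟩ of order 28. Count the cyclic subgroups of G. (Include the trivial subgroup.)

18

Group the elements of G by the cyclic subgroup they generate; each cyclic subgroup of order d accounts for φ(d) elements.
Cyclic subgroups by order — order 1: 1; order 2: 15; order 7: 1; order 14: 1.
Total: 18.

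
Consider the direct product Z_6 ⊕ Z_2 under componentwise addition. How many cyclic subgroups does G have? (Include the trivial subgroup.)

8

Each element a generates a cyclic subgroup ⟨a⟩; distinct elements may generate the same one (a cyclic group of order d has φ(d) generators).
Cyclic subgroups by order — order 1: 1; order 2: 3; order 3: 1; order 6: 3.
Total: 8.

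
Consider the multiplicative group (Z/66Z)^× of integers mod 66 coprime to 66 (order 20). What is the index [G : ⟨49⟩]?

|⟨49⟩| = 5 and |G| = 20.
By Lagrange, [G : H] = |G|/|H| = 20/5 = 4.

4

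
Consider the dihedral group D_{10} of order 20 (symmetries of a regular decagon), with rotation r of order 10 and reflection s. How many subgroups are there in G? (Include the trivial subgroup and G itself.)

22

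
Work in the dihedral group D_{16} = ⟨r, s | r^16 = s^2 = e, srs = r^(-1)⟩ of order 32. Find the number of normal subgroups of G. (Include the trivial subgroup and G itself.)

G has 36 subgroups. Checking conjugation-invariance by order — order 1: 1/1 normal; order 2: 1/17 normal; order 4: 1/9 normal; order 8: 1/5 normal; order 16: 3/3 normal; order 32: 1/1 normal.
Total normal subgroups: 8.

8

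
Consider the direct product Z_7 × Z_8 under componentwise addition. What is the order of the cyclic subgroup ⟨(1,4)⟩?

14

The order of (1,4) in Z_7 × Z_8 is lcm(ord(1) in Z_7, ord(4) in Z_8).
ord(1) = 7 and ord(4) = 2, so |⟨(1,4)⟩| = lcm(7, 2) = 14.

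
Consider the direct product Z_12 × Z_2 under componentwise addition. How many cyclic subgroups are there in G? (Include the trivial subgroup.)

12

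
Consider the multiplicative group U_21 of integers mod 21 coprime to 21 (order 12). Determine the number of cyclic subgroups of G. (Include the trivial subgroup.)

8

Group the elements of G by the cyclic subgroup they generate; each cyclic subgroup of order d accounts for φ(d) elements.
Cyclic subgroups by order — order 1: 1; order 2: 3; order 3: 1; order 6: 3.
Total: 8.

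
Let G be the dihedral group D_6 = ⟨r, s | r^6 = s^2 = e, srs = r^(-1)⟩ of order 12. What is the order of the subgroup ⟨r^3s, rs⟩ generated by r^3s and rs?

|⟨r^3s⟩| = 2 and |⟨rs⟩| = 2, so |H| is a multiple of lcm(2, 2) = 2 and divides |G| = 12.
Closing under the operation: H = {e, r^2, r^4, rs, r^3s, r^5s}, so |H| = 6.

6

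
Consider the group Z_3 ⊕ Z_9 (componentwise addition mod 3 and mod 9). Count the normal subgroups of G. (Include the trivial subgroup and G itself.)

G is abelian, so every subgroup is normal.
G has 10 subgroups in total, hence 10 normal subgroups.

10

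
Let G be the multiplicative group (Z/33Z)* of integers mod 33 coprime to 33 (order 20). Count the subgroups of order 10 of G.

3

|G| = 20 and 10 | 20, so subgroups of order 10 are possible by Lagrange.
The subgroups of order 10 are: {1, 4, 7, 10, 13, 16, 19, 25, 28, 31}; {1, 4, 5, 14, 16, 20, 23, 25, 26, 31}; {1, 2, 4, 8, 16, 17, 25, 29, 31, 32}.
So G has 3 subgroups of order 10.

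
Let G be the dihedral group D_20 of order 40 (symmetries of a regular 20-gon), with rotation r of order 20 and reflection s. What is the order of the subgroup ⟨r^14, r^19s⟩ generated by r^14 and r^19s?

|⟨r^14⟩| = 10 and |⟨r^19s⟩| = 2, so |H| is a multiple of lcm(10, 2) = 10 and divides |G| = 40.
Closing under the operation: H = {e, r^2, r^4, r^6, r^8, r^10, r^12, r^14, r^16, r^18, rs, r^3s, r^5s, r^7s, r^9s, r^11s, r^13s, r^15s, r^17s, r^19s}, so |H| = 20.

20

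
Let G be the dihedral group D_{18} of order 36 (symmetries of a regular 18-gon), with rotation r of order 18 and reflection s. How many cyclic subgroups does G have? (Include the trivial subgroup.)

A cyclic subgroup of order d is generated by each of its φ(d) elements of order d, so the cyclic subgroups of order d number (#elements of order d)/φ(d).
Cyclic subgroups by order — order 1: 1; order 2: 19; order 3: 1; order 6: 1; order 9: 1; order 18: 1.
Total: 24.

24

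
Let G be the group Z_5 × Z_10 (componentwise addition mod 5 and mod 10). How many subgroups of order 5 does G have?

6

|G| = 50 and 5 | 50, so subgroups of order 5 are possible by Lagrange.
The subgroups of order 5 are: {(0,0), (0,2), (0,4), (0,6), (0,8)}; {(0,0), (1,0), (2,0), (3,0), (4,0)}; {(0,0), (1,2), (2,4), (3,6), (4,8)}; {(0,0), (1,4), (2,8), (3,2), (4,6)}; … (6 in all).
So G has 6 subgroups of order 5.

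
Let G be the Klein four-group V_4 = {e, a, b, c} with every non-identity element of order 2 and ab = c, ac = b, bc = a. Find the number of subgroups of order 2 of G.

3

|G| = 4 and 2 | 4, so subgroups of order 2 are possible by Lagrange.
The subgroups of order 2 are: {e, a}; {e, b}; {e, c}.
So G has 3 subgroups of order 2.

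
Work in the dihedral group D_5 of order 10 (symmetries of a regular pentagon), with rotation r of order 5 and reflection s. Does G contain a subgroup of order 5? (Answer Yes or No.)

Yes

5 | 10. A subgroup of order 5 is {e, r, r^2, r^3, r^4}.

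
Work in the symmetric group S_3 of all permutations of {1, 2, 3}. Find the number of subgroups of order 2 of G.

3

|G| = 6 and 2 | 6, so subgroups of order 2 are possible by Lagrange.
The subgroups of order 2 are: {e, (1 2)}; {e, (1 3)}; {e, (2 3)}.
So G has 3 subgroups of order 2.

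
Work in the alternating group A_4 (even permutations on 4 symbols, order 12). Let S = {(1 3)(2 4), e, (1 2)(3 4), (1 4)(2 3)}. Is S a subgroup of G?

|S| = 4 divides |G| = 12, consistent with Lagrange.
S contains the identity, every element's inverse is in S, and S is closed under ∘: it is a subgroup.

Yes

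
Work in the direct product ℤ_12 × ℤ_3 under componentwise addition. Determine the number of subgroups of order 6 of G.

4

|G| = 36 and 6 | 36, so subgroups of order 6 are possible by Lagrange.
The subgroups of order 6 are: {(0,0), (0,1), (0,2), (6,0), (6,1), (6,2)}; {(0,0), (2,0), (4,0), (6,0), (8,0), (10,0)}; {(0,0), (2,2), (4,1), (6,0), (8,2), (10,1)}; {(0,0), (2,1), (4,2), (6,0), (8,1), (10,2)}.
So G has 4 subgroups of order 6.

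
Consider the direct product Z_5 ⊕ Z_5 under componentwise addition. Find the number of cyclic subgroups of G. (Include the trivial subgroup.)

7

A cyclic subgroup of order d is generated by each of its φ(d) elements of order d, so the cyclic subgroups of order d number (#elements of order d)/φ(d).
Cyclic subgroups by order — order 1: 1; order 5: 6.
Total: 7.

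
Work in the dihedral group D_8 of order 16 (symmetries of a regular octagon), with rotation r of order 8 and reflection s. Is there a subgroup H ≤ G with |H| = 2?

Yes

2 | 16. A subgroup of order 2 is {e, r^2s}.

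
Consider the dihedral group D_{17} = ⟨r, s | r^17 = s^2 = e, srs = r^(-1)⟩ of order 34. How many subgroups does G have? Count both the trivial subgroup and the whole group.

|G| = 34, so by Lagrange every subgroup order divides 34. Divisors: 1, 2, 17, 34.
Subgroups by order — order 1: 1; order 2: 17; order 17: 1; order 34: 1.
Total: 1 + 17 + 1 + 1 = 20.

20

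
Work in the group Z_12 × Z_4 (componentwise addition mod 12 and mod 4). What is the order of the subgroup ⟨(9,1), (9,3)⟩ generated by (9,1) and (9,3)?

|⟨(9,1)⟩| = 4 and |⟨(9,3)⟩| = 4, so |H| is a multiple of lcm(4, 4) = 4 and divides |G| = 48.
Closing under the operation: H = {(0,0), (0,2), (3,1), (3,3), (6,0), (6,2), (9,1), (9,3)}, so |H| = 8.

8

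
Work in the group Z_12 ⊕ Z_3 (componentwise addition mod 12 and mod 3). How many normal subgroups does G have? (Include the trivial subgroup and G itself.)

G is abelian, so every subgroup is normal.
G has 18 subgroups in total, hence 18 normal subgroups.

18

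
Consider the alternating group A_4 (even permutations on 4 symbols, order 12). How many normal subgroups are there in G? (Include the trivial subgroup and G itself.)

3

G has 10 subgroups. Checking conjugation-invariance by order — order 1: 1/1 normal; order 2: 0/3 normal; order 3: 0/4 normal; order 4: 1/1 normal; order 12: 1/1 normal.
Total normal subgroups: 3.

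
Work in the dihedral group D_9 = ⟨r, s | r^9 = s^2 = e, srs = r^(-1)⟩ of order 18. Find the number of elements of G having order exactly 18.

0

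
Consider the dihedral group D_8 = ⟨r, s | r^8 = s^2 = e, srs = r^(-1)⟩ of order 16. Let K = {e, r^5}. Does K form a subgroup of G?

r^5 ∈ K but its inverse r^3 ∉ K, so K is not a subgroup.

No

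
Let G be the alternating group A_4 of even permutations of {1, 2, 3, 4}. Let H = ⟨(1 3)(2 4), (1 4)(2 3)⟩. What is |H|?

|⟨(1 3)(2 4)⟩| = 2 and |⟨(1 4)(2 3)⟩| = 2, so |H| is a multiple of lcm(2, 2) = 2 and divides |G| = 12.
Closing under the operation: H = {e, (1 2)(3 4), (1 3)(2 4), (1 4)(2 3)}, so |H| = 4.

4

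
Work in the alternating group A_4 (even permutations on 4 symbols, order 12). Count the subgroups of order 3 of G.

|G| = 12 and 3 | 12, so subgroups of order 3 are possible by Lagrange.
The subgroups of order 3 are: {e, (1 2 3), (1 3 2)}; {e, (1 2 4), (1 4 2)}; {e, (1 3 4), (1 4 3)}; {e, (2 3 4), (2 4 3)}.
So G has 4 subgroups of order 3.

4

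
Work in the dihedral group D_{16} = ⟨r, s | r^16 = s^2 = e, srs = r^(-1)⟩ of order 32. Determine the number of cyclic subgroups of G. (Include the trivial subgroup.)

21

A cyclic subgroup of order d is generated by each of its φ(d) elements of order d, so the cyclic subgroups of order d number (#elements of order d)/φ(d).
Cyclic subgroups by order — order 1: 1; order 2: 17; order 4: 1; order 8: 1; order 16: 1.
Total: 21.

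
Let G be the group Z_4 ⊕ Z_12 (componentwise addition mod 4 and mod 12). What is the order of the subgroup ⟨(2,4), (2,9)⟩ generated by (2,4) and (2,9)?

|⟨(2,4)⟩| = 6 and |⟨(2,9)⟩| = 4, so |H| is a multiple of lcm(6, 4) = 12 and divides |G| = 48.
Closing under the operation: H = {(0,0), (0,1), (0,2), (0,3), (0,4), (0,5), (0,6), (0,7), (0,8), (0,9), (0,10), (0,11), (2,0), (2,1), (2,2), (2,3), (2,4), (2,5), (2,6), (2,7), (2,8), (2,9), (2,10), (2,11)}, so |H| = 24.

24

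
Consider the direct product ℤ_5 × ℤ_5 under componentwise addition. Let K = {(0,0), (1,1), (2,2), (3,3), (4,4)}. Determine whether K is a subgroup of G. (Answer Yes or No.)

Yes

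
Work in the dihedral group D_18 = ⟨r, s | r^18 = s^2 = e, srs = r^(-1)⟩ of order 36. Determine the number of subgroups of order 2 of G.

|G| = 36 and 2 | 36, so subgroups of order 2 are possible by Lagrange.
The subgroups of order 2 are: {e, r^10s}; {e, r^11s}; {e, r^12s}; {e, r^13s}; … (19 in all).
So G has 19 subgroups of order 2.

19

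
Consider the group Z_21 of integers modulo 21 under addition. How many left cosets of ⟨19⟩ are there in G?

|⟨19⟩| = 21 and |G| = 21.
By Lagrange, [G : H] = |G|/|H| = 21/21 = 1.

1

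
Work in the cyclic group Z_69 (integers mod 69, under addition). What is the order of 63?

In Z_69, the order of an element a is n/gcd(a, n).
gcd(63, 69) = 3, so |⟨63⟩| = 69/3 = 23.

23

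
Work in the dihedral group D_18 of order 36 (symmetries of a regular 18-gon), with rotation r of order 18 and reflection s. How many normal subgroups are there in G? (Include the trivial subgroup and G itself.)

9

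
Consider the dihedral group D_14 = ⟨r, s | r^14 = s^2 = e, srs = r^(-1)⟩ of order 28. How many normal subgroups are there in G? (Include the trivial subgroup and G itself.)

G has 28 subgroups. Checking conjugation-invariance by order — order 1: 1/1 normal; order 2: 1/15 normal; order 4: 0/7 normal; order 7: 1/1 normal; order 14: 3/3 normal; order 28: 1/1 normal.
Total normal subgroups: 7.

7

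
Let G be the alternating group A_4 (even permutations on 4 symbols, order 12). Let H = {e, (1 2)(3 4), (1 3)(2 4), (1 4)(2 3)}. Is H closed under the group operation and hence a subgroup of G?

Yes

|H| = 4 divides |G| = 12, consistent with Lagrange.
H contains the identity, every element's inverse is in H, and H is closed under ∘: it is a subgroup.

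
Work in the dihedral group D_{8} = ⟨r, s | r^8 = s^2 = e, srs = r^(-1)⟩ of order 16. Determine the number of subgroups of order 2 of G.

9

|G| = 16 and 2 | 16, so subgroups of order 2 are possible by Lagrange.
The subgroups of order 2 are: {e, r^2s}; {e, r^3s}; {e, r^4}; {e, r^4s}; … (9 in all).
So G has 9 subgroups of order 2.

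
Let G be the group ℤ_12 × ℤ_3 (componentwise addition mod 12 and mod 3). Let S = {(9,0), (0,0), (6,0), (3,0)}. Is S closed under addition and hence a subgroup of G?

Yes

|S| = 4 divides |G| = 36, consistent with Lagrange.
S contains the identity, every element's inverse is in S, and S is closed under +: it is a subgroup.
In fact S = ⟨(9,0)⟩.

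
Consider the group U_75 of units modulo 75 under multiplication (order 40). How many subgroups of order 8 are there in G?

1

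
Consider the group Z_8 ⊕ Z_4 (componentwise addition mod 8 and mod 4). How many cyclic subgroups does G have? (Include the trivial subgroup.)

Each element a generates a cyclic subgroup ⟨a⟩; distinct elements may generate the same one (a cyclic group of order d has φ(d) generators).
Cyclic subgroups by order — order 1: 1; order 2: 3; order 4: 6; order 8: 4.
Total: 14.

14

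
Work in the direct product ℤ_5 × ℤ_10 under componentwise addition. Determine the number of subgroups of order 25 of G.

|G| = 50 and 25 | 50, so subgroups of order 25 are possible by Lagrange.
The subgroups of order 25 are: {(0,0), (0,2), (0,4), (0,6), (0,8), (1,0), (1,2), (1,4), (1,6), (1,8), (2,0), (2,2), (2,4), (2,6), (2,8), (3,0), (3,2), (3,4), (3,6), (3,8), (4,0), (4,2), (4,4), (4,6), (4,8)}.
So G has 1 subgroup of order 25.

1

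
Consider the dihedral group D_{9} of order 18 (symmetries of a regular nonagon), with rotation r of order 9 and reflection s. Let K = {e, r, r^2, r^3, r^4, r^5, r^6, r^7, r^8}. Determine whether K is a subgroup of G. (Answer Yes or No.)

Yes

|K| = 9 divides |G| = 18, consistent with Lagrange.
K contains the identity, every element's inverse is in K, and K is closed under ·: it is a subgroup.
In fact K = ⟨r^4⟩.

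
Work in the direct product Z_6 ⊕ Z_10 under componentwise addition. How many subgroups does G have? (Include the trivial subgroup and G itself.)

20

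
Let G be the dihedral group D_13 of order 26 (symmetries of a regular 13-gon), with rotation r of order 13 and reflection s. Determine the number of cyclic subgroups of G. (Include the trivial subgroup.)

Each element a generates a cyclic subgroup ⟨a⟩; distinct elements may generate the same one (a cyclic group of order d has φ(d) generators).
Cyclic subgroups by order — order 1: 1; order 2: 13; order 13: 1.
Total: 15.

15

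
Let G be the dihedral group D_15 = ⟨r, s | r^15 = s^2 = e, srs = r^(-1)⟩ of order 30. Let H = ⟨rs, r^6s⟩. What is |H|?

|⟨rs⟩| = 2 and |⟨r^6s⟩| = 2, so |H| is a multiple of lcm(2, 2) = 2 and divides |G| = 30.
Closing under the operation: H = {e, r^5, r^10, rs, r^6s, r^11s}, so |H| = 6.

6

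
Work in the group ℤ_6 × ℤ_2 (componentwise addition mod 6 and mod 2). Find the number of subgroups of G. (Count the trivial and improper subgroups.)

10

|G| = 12, so by Lagrange every subgroup order divides 12. Divisors: 1, 2, 3, 4, 6, 12.
Subgroups by order — order 1: 1; order 2: 3; order 3: 1; order 4: 1; order 6: 3; order 12: 1.
Total: 1 + 3 + 1 + 1 + 3 + 1 = 10.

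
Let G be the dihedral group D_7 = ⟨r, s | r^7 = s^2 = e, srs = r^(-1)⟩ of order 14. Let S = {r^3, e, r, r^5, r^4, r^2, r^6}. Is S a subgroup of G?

|S| = 7 divides |G| = 14, consistent with Lagrange.
S contains the identity, every element's inverse is in S, and S is closed under ·: it is a subgroup.
In fact S = ⟨r^4⟩.

Yes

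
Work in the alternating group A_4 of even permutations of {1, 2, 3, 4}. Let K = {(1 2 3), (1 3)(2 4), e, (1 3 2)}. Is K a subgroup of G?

No

Closure fails: (1 3 2) ∘ (1 3)(2 4) = (1 2 4) ∉ K. So K is not a subgroup.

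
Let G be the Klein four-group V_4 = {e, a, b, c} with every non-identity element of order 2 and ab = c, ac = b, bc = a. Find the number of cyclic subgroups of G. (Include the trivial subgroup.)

A cyclic subgroup of order d is generated by each of its φ(d) elements of order d, so the cyclic subgroups of order d number (#elements of order d)/φ(d).
Cyclic subgroups by order — order 1: 1; order 2: 3.
Total: 4.

4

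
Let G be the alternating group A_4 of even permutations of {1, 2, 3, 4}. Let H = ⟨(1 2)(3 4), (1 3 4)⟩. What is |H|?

|⟨(1 2)(3 4)⟩| = 2 and |⟨(1 3 4)⟩| = 3, so |H| is a multiple of lcm(2, 3) = 6 and divides |G| = 12.
Closing {(1 2)(3 4), (1 3 4)} under the group operation gives all of G, so |H| = 12.

12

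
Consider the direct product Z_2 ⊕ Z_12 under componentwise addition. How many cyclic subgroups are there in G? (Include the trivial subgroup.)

Group the elements of G by the cyclic subgroup they generate; each cyclic subgroup of order d accounts for φ(d) elements.
Cyclic subgroups by order — order 1: 1; order 2: 3; order 3: 1; order 4: 2; order 6: 3; order 12: 2.
Total: 12.

12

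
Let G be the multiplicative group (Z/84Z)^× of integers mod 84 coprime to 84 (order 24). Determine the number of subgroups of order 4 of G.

7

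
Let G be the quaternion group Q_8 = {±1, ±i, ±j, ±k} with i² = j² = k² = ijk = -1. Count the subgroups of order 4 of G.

3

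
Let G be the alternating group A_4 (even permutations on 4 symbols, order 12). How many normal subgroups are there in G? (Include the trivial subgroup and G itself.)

G has 10 subgroups. Checking conjugation-invariance by order — order 1: 1/1 normal; order 2: 0/3 normal; order 3: 0/4 normal; order 4: 1/1 normal; order 12: 1/1 normal.
Total normal subgroups: 3.

3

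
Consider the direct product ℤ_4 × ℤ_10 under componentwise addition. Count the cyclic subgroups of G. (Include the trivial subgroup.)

12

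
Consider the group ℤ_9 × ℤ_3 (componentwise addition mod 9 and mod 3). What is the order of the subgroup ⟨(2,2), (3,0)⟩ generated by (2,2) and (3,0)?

9

|⟨(2,2)⟩| = 9 and |⟨(3,0)⟩| = 3, so |H| is a multiple of lcm(9, 3) = 9 and divides |G| = 27.
Closing under the operation: H = {(0,0), (1,1), (2,2), (3,0), (4,1), (5,2), (6,0), (7,1), (8,2)}, so |H| = 9.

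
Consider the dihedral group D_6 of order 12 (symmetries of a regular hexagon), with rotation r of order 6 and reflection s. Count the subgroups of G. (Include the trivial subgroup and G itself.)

16

|G| = 12, so by Lagrange every subgroup order divides 12. Divisors: 1, 2, 3, 4, 6, 12.
Subgroups by order — order 1: 1; order 2: 7; order 3: 1; order 4: 3; order 6: 3; order 12: 1.
Total: 1 + 7 + 1 + 3 + 3 + 1 = 16.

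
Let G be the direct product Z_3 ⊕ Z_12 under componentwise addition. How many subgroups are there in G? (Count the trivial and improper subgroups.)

|G| = 36, so by Lagrange every subgroup order divides 36. Divisors: 1, 2, 3, 4, 6, 9, 12, 18, 36.
Subgroups by order — order 1: 1; order 2: 1; order 3: 4; order 4: 1; order 6: 4; order 9: 1; order 12: 4; order 18: 1; order 36: 1.
Total: 1 + 1 + 4 + 1 + 4 + 1 + 4 + 1 + 1 = 18.

18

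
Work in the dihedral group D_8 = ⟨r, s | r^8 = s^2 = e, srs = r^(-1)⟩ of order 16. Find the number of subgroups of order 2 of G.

|G| = 16 and 2 | 16, so subgroups of order 2 are possible by Lagrange.
The subgroups of order 2 are: {e, r^2s}; {e, r^3s}; {e, r^4}; {e, r^4s}; … (9 in all).
So G has 9 subgroups of order 2.

9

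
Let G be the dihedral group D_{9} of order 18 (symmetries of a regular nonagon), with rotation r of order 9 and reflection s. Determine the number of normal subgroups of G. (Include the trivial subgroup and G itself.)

4

G has 16 subgroups. Checking conjugation-invariance by order — order 1: 1/1 normal; order 2: 0/9 normal; order 3: 1/1 normal; order 6: 0/3 normal; order 9: 1/1 normal; order 18: 1/1 normal.
Total normal subgroups: 4.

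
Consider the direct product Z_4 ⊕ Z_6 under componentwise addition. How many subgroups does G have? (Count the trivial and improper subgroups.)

|G| = 24, so by Lagrange every subgroup order divides 24. Divisors: 1, 2, 3, 4, 6, 8, 12, 24.
Subgroups by order — order 1: 1; order 2: 3; order 3: 1; order 4: 3; order 6: 3; order 8: 1; order 12: 3; order 24: 1.
Total: 1 + 3 + 1 + 3 + 3 + 1 + 3 + 1 = 16.

16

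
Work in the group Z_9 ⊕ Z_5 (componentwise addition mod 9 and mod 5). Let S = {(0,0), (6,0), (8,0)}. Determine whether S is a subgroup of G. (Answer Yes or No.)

No

(6,0) ∈ S but its inverse (3,0) ∉ S, so S is not a subgroup.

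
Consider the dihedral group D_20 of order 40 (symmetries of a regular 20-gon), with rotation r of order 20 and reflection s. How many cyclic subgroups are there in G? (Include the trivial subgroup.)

Group the elements of G by the cyclic subgroup they generate; each cyclic subgroup of order d accounts for φ(d) elements.
Cyclic subgroups by order — order 1: 1; order 2: 21; order 4: 1; order 5: 1; order 10: 1; order 20: 1.
Total: 26.

26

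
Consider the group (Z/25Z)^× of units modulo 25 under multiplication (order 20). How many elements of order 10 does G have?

The elements of order 10 are: 4, 9, 14, 19.
That's 4.

4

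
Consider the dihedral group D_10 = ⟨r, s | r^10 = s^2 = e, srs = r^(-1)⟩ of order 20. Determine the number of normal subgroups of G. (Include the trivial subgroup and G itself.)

7

G has 22 subgroups. Checking conjugation-invariance by order — order 1: 1/1 normal; order 2: 1/11 normal; order 4: 0/5 normal; order 5: 1/1 normal; order 10: 3/3 normal; order 20: 1/1 normal.
Total normal subgroups: 7.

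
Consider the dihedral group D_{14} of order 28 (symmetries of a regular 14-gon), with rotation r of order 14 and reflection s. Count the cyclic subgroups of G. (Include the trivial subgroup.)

Each element a generates a cyclic subgroup ⟨a⟩; distinct elements may generate the same one (a cyclic group of order d has φ(d) generators).
Cyclic subgroups by order — order 1: 1; order 2: 15; order 7: 1; order 14: 1.
Total: 18.

18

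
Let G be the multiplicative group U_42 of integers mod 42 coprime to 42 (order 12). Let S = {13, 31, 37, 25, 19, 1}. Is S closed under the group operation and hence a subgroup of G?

Yes

|S| = 6 divides |G| = 12, consistent with Lagrange.
S contains the identity, every element's inverse is in S, and S is closed under ·: it is a subgroup.
In fact S = ⟨19⟩.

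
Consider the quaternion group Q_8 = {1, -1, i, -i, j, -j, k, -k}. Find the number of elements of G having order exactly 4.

The elements of order 4 are: i, -i, j, -j, k, -k.
That's 6.

6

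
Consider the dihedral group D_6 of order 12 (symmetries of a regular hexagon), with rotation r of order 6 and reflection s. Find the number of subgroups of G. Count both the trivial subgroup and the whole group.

16

|G| = 12, so by Lagrange every subgroup order divides 12. Divisors: 1, 2, 3, 4, 6, 12.
Subgroups by order — order 1: 1; order 2: 7; order 3: 1; order 4: 3; order 6: 3; order 12: 1.
Total: 1 + 7 + 1 + 3 + 3 + 1 = 16.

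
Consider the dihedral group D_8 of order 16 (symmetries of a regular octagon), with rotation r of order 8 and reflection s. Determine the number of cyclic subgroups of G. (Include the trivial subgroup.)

12

A cyclic subgroup of order d is generated by each of its φ(d) elements of order d, so the cyclic subgroups of order d number (#elements of order d)/φ(d).
Cyclic subgroups by order — order 1: 1; order 2: 9; order 4: 1; order 8: 1.
Total: 12.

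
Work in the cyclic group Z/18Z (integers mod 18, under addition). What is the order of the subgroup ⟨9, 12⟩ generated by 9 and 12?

|⟨9⟩| = 2 and |⟨12⟩| = 3, so |H| is a multiple of lcm(2, 3) = 6 and divides |G| = 18.
Closing under the operation: H = {0, 3, 6, 9, 12, 15}, so |H| = 6.

6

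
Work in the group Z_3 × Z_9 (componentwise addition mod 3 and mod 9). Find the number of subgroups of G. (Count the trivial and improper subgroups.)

|G| = 27, so by Lagrange every subgroup order divides 27. Divisors: 1, 3, 9, 27.
Subgroups by order — order 1: 1; order 3: 4; order 9: 4; order 27: 1.
Total: 1 + 4 + 4 + 1 = 10.

10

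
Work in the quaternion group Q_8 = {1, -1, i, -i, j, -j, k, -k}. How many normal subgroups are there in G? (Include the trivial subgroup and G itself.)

6

G has 6 subgroups. Checking conjugation-invariance by order — order 1: 1/1 normal; order 2: 1/1 normal; order 4: 3/3 normal; order 8: 1/1 normal.
Total normal subgroups: 6.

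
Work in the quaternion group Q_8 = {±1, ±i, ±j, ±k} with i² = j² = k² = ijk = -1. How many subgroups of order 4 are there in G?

3

|G| = 8 and 4 | 8, so subgroups of order 4 are possible by Lagrange.
The subgroups of order 4 are: {1, -1, i, -i}; {1, -1, j, -j}; {1, -1, k, -k}.
So G has 3 subgroups of order 4.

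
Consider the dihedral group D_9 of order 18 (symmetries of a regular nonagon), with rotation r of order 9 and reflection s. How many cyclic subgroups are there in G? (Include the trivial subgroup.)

12

A cyclic subgroup of order d is generated by each of its φ(d) elements of order d, so the cyclic subgroups of order d number (#elements of order d)/φ(d).
Cyclic subgroups by order — order 1: 1; order 2: 9; order 3: 1; order 9: 1.
Total: 12.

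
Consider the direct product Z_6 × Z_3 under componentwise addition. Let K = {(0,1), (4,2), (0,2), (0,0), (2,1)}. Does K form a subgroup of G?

No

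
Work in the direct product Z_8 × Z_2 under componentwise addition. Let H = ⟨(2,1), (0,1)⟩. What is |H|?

8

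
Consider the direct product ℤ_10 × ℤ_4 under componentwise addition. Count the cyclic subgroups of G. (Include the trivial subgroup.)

12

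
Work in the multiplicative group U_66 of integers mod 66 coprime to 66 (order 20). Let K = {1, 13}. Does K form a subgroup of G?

No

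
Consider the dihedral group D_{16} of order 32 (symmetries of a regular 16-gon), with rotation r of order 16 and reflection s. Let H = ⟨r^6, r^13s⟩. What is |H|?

16

|⟨r^6⟩| = 8 and |⟨r^13s⟩| = 2, so |H| is a multiple of lcm(8, 2) = 8 and divides |G| = 32.
Closing under the operation: H = {e, r^2, r^4, r^6, r^8, r^10, r^12, r^14, rs, r^3s, r^5s, r^7s, r^9s, r^11s, r^13s, r^15s}, so |H| = 16.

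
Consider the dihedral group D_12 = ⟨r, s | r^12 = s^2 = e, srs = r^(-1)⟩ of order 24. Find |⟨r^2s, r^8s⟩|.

4

|⟨r^2s⟩| = 2 and |⟨r^8s⟩| = 2, so |H| is a multiple of lcm(2, 2) = 2 and divides |G| = 24.
Closing under the operation: H = {e, r^6, r^2s, r^8s}, so |H| = 4.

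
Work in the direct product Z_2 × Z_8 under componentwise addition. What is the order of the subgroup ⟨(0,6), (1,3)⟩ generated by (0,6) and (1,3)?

8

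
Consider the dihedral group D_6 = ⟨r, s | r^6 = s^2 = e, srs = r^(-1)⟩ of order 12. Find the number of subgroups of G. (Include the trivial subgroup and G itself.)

16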